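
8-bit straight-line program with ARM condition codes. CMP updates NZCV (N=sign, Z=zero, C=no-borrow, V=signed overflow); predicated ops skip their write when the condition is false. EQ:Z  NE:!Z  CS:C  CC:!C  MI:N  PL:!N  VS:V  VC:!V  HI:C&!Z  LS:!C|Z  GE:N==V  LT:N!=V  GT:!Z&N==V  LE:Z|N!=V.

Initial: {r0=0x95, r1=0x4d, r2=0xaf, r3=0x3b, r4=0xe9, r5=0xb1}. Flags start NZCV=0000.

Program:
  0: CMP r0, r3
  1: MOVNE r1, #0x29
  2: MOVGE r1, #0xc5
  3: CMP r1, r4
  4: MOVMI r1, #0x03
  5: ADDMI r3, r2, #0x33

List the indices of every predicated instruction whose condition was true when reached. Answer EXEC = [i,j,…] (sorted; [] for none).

[0] flags=0011 → (cmp)
[1] flags=0011 NE?T → r1=0x29
[2] flags=0011 GE?F → skip
[3] flags=0000 → (cmp)
[4] flags=0000 MI?F → skip
[5] flags=0000 MI?F → skip

EXEC = [1]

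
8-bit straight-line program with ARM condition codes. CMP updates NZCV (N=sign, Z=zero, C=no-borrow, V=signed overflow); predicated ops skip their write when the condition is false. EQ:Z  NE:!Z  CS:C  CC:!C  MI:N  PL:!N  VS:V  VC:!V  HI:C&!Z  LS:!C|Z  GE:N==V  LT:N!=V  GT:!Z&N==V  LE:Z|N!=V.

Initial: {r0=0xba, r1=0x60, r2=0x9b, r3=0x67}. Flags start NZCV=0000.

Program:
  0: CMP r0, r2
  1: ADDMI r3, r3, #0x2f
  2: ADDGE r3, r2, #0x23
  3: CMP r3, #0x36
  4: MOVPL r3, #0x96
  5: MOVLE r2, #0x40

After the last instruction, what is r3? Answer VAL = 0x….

0: ✓ CMP  NZCV=0010
1: · ADDMI
2: ✓ ADDGE  r3←0xbe
3: ✓ CMP  NZCV=1010
4: · MOVPL
5: ✓ MOVLE  r2←0x40

VAL = 0xbe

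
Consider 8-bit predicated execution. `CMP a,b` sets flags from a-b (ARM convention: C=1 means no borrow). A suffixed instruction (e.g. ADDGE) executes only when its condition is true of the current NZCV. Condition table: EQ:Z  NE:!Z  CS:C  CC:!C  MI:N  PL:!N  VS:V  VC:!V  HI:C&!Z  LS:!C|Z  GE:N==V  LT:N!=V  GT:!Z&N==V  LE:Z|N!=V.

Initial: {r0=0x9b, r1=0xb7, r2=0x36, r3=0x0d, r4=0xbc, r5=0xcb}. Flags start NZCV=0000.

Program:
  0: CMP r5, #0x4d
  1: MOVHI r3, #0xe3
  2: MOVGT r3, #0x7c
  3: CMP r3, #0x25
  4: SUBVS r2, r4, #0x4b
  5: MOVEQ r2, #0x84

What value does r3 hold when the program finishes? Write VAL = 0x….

0: ✓ CMP  NZCV=0011
1: ✓ MOVHI  r3←0xe3
2: · MOVGT
3: ✓ CMP  NZCV=1010
4: · SUBVS
5: · MOVEQ

VAL = 0xe3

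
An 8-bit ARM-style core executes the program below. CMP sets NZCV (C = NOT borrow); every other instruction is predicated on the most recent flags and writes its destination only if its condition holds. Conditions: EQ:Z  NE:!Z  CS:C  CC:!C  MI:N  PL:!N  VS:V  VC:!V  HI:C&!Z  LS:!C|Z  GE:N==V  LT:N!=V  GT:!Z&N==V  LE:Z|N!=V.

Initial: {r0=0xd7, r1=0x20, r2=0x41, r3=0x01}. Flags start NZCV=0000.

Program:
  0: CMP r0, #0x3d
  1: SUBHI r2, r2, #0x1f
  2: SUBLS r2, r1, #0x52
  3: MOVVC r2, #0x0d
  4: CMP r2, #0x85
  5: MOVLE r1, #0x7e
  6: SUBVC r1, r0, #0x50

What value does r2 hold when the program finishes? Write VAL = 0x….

VAL = 0x0d

0: ✓ CMP  NZCV=1010
1: ✓ SUBHI  r2←0x22
2: · SUBLS
3: ✓ MOVVC  r2←0x0d
4: ✓ CMP  NZCV=1001
5: · MOVLE
6: · SUBVC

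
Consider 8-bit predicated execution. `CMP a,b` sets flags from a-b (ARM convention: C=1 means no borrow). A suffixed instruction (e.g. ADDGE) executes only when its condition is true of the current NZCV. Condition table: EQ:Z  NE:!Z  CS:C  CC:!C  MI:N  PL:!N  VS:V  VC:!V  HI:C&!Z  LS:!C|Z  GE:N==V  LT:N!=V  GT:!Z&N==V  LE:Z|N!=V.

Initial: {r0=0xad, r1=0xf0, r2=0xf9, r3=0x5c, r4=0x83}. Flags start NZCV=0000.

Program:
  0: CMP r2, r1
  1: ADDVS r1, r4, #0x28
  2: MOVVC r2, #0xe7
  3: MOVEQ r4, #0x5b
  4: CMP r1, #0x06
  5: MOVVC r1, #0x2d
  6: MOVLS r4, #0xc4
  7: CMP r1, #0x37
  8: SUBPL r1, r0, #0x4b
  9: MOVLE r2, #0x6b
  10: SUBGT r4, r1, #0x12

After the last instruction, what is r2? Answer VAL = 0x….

[0] flags=0010 → (cmp)
[1] flags=0010 VS?F → skip
[2] flags=0010 VC?T → r2=0xe7
[3] flags=0010 EQ?F → skip
[4] flags=1010 → (cmp)
[5] flags=1010 VC?T → r1=0x2d
[6] flags=1010 LS?F → skip
[7] flags=1000 → (cmp)
[8] flags=1000 PL?F → skip
[9] flags=1000 LE?T → r2=0x6b
[10] flags=1000 GT?F → skip

VAL = 0x6b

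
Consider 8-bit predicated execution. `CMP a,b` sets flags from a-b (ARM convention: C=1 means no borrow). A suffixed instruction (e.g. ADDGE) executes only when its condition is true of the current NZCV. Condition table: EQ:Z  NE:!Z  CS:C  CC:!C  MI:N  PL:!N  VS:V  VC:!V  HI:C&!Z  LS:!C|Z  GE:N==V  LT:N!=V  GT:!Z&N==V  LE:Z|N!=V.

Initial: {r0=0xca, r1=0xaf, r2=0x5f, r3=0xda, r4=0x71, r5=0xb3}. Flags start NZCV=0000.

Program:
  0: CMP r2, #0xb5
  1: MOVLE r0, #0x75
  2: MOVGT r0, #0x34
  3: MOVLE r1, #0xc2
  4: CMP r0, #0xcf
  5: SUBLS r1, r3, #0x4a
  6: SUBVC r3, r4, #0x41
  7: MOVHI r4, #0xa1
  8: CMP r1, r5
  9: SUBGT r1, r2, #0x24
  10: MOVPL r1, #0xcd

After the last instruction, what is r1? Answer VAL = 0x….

VAL = 0x90

[0] flags=1001 → (cmp)
[1] flags=1001 LE?F → skip
[2] flags=1001 GT?T → r0=0x34
[3] flags=1001 LE?F → skip
[4] flags=0000 → (cmp)
[5] flags=0000 LS?T → r1=0x90
[6] flags=0000 VC?T → r3=0x30
[7] flags=0000 HI?F → skip
[8] flags=1000 → (cmp)
[9] flags=1000 GT?F → skip
[10] flags=1000 PL?F → skip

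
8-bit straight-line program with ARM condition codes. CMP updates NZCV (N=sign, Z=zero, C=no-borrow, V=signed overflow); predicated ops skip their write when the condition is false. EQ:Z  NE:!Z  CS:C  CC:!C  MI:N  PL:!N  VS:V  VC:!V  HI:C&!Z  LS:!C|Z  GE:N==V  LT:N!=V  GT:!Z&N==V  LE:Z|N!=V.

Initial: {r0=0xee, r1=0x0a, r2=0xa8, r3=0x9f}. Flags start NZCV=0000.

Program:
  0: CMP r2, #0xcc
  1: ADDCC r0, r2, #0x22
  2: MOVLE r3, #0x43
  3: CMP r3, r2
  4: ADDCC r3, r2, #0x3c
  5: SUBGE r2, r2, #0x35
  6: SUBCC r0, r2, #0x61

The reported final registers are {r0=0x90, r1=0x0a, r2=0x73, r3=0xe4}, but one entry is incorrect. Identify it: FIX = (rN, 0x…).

FIX = (r0, 0x12)

[0] flags=1000 → (cmp)
[1] flags=1000 CC?T → r0=0xca
[2] flags=1000 LE?T → r3=0x43
[3] flags=1001 → (cmp)
[4] flags=1001 CC?T → r3=0xe4
[5] flags=1001 GE?T → r2=0x73
[6] flags=1001 CC?T → r0=0x12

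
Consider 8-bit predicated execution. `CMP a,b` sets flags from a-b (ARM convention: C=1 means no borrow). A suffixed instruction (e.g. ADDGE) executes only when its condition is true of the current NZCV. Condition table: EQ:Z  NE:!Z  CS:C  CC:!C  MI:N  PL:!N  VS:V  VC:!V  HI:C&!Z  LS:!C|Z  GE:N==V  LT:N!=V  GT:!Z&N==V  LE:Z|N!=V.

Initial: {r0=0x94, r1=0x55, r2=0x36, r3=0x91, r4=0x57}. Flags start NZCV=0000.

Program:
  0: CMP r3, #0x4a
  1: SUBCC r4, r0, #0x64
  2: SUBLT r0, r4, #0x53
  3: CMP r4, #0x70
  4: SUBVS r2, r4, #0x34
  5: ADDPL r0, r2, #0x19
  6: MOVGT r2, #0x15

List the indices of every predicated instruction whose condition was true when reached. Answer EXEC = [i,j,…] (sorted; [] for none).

[0] flags=0011 → (cmp)
[1] flags=0011 CC?F → skip
[2] flags=0011 LT?T → r0=0x04
[3] flags=1000 → (cmp)
[4] flags=1000 VS?F → skip
[5] flags=1000 PL?F → skip
[6] flags=1000 GT?F → skip

EXEC = [2]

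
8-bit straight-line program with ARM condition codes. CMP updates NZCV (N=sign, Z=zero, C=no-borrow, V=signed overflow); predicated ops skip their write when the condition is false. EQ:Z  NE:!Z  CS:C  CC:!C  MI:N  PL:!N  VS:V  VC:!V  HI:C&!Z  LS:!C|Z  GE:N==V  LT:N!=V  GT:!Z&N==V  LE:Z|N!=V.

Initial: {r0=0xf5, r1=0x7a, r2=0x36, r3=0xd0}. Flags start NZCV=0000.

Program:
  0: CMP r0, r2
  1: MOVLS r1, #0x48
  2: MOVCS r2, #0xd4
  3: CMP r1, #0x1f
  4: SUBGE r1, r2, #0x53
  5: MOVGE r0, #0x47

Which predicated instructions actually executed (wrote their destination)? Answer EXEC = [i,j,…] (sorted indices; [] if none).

0: ✓ CMP  NZCV=1010
1: · MOVLS
2: ✓ MOVCS  r2←0xd4
3: ✓ CMP  NZCV=0010
4: ✓ SUBGE  r1←0x81
5: ✓ MOVGE  r0←0x47

EXEC = [2,4,5]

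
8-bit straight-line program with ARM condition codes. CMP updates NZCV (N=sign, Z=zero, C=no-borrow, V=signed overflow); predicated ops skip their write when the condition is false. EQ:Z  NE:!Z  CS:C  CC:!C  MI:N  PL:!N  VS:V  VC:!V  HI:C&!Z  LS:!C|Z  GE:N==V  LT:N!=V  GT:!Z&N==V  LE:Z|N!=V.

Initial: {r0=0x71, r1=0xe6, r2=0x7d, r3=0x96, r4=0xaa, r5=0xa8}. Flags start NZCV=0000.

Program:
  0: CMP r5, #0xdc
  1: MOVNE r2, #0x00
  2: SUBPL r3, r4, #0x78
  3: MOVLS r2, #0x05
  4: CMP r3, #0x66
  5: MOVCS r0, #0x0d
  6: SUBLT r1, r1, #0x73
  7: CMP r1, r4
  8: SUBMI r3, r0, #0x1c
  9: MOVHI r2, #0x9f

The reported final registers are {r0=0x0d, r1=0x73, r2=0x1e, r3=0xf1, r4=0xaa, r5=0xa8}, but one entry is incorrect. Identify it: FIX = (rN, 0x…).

FIX = (r2, 0x05)

0: ✓ CMP  NZCV=1000
1: ✓ MOVNE  r2←0x00
2: · SUBPL
3: ✓ MOVLS  r2←0x05
4: ✓ CMP  NZCV=0011
5: ✓ MOVCS  r0←0x0d
6: ✓ SUBLT  r1←0x73
7: ✓ CMP  NZCV=1001
8: ✓ SUBMI  r3←0xf1
9: · MOVHI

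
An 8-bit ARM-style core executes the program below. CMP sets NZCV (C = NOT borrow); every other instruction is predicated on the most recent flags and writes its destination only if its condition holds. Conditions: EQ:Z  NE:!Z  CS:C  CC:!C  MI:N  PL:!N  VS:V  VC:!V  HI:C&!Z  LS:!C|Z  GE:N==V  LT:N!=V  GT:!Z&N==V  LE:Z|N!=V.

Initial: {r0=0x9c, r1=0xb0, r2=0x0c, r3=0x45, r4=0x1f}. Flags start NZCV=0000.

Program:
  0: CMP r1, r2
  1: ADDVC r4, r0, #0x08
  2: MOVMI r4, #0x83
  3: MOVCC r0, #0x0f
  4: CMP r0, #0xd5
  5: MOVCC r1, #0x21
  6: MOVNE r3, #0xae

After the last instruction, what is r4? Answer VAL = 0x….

[0] flags=1010 → (cmp)
[1] flags=1010 VC?T → r4=0xa4
[2] flags=1010 MI?T → r4=0x83
[3] flags=1010 CC?F → skip
[4] flags=1000 → (cmp)
[5] flags=1000 CC?T → r1=0x21
[6] flags=1000 NE?T → r3=0xae

VAL = 0x83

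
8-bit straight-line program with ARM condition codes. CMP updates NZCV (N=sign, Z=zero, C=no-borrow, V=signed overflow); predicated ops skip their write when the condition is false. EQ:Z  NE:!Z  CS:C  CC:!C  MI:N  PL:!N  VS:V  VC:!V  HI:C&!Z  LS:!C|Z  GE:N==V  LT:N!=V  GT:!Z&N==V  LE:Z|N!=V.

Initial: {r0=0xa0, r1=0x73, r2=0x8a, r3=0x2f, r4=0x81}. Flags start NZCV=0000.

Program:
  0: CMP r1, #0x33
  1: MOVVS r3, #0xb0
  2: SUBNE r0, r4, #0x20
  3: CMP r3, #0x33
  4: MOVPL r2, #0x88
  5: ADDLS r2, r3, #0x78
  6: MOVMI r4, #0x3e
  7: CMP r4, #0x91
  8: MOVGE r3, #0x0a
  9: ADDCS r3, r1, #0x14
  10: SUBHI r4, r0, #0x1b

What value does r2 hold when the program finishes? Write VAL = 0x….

0: ✓ CMP  NZCV=0010
1: · MOVVS
2: ✓ SUBNE  r0←0x61
3: ✓ CMP  NZCV=1000
4: · MOVPL
5: ✓ ADDLS  r2←0xa7
6: ✓ MOVMI  r4←0x3e
7: ✓ CMP  NZCV=1001
8: ✓ MOVGE  r3←0x0a
9: · ADDCS
10: · SUBHI

VAL = 0xa7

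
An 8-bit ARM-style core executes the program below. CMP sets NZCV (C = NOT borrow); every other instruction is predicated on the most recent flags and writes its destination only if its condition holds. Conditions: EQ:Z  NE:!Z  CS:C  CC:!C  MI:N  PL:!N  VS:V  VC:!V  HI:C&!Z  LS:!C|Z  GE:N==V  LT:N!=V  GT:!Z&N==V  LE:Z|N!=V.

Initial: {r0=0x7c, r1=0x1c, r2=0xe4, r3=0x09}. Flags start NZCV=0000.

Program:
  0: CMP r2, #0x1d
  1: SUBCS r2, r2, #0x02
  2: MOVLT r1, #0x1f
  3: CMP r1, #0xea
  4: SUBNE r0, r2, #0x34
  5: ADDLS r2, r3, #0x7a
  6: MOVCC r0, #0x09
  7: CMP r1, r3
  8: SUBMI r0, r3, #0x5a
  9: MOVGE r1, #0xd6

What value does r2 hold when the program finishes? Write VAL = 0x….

[0] flags=1010 → (cmp)
[1] flags=1010 CS?T → r2=0xe2
[2] flags=1010 LT?T → r1=0x1f
[3] flags=0000 → (cmp)
[4] flags=0000 NE?T → r0=0xae
[5] flags=0000 LS?T → r2=0x83
[6] flags=0000 CC?T → r0=0x09
[7] flags=0010 → (cmp)
[8] flags=0010 MI?F → skip
[9] flags=0010 GE?T → r1=0xd6

VAL = 0x83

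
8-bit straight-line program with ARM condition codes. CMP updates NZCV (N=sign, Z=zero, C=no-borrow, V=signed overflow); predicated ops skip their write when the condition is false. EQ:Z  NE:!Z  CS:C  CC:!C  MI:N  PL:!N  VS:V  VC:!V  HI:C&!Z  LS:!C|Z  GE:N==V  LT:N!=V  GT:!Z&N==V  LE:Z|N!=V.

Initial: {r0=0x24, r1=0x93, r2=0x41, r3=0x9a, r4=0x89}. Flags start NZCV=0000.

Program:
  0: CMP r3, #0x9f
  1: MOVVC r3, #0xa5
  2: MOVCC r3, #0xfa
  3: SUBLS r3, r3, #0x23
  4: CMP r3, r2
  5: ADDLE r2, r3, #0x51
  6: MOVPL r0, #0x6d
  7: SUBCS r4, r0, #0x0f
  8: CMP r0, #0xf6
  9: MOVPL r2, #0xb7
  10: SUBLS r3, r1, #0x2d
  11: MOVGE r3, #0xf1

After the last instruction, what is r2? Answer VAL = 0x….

[0] flags=1000 → (cmp)
[1] flags=1000 VC?T → r3=0xa5
[2] flags=1000 CC?T → r3=0xfa
[3] flags=1000 LS?T → r3=0xd7
[4] flags=1010 → (cmp)
[5] flags=1010 LE?T → r2=0x28
[6] flags=1010 PL?F → skip
[7] flags=1010 CS?T → r4=0x15
[8] flags=0000 → (cmp)
[9] flags=0000 PL?T → r2=0xb7
[10] flags=0000 LS?T → r3=0x66
[11] flags=0000 GE?T → r3=0xf1

VAL = 0xb7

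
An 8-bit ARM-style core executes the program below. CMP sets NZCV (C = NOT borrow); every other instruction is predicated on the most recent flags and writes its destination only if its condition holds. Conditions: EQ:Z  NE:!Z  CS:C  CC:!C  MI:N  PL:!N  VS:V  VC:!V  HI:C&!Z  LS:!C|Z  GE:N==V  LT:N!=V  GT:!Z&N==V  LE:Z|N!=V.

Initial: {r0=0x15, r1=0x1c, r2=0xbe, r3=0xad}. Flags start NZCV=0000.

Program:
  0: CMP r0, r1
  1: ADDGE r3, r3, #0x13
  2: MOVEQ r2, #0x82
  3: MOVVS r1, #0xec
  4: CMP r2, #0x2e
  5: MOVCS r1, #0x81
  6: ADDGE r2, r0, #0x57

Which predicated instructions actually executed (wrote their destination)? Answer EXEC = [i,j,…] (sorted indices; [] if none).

EXEC = [5]

[0] flags=1000 → (cmp)
[1] flags=1000 GE?F → skip
[2] flags=1000 EQ?F → skip
[3] flags=1000 VS?F → skip
[4] flags=1010 → (cmp)
[5] flags=1010 CS?T → r1=0x81
[6] flags=1010 GE?F → skip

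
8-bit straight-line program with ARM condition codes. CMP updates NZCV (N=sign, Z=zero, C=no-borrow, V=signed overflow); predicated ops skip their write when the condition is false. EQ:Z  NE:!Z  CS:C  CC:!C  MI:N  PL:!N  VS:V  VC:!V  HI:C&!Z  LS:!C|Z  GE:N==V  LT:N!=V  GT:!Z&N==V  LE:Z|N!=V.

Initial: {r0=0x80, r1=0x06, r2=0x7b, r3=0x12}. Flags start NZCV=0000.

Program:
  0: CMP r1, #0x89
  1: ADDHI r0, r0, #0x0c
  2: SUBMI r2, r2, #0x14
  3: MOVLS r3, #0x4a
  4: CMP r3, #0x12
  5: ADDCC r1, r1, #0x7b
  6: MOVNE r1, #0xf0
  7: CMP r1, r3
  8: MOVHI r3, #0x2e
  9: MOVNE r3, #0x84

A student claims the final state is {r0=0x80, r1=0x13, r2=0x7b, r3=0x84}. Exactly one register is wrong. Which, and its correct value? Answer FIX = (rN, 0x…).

[0] flags=0000 → (cmp)
[1] flags=0000 HI?F → skip
[2] flags=0000 MI?F → skip
[3] flags=0000 LS?T → r3=0x4a
[4] flags=0010 → (cmp)
[5] flags=0010 CC?F → skip
[6] flags=0010 NE?T → r1=0xf0
[7] flags=1010 → (cmp)
[8] flags=1010 HI?T → r3=0x2e
[9] flags=1010 NE?T → r3=0x84

FIX = (r1, 0xf0)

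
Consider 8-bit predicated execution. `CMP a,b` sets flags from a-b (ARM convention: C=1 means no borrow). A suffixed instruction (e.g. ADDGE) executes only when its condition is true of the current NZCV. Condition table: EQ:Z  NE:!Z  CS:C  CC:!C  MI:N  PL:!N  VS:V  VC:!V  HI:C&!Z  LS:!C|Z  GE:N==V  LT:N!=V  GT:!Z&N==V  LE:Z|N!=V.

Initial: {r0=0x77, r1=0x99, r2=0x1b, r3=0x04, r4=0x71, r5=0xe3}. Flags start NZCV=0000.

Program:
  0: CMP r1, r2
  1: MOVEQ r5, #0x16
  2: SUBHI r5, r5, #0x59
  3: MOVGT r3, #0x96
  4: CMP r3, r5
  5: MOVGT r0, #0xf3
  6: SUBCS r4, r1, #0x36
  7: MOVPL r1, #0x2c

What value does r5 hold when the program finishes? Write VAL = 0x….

0: ✓ CMP  NZCV=0011
1: · MOVEQ
2: ✓ SUBHI  r5←0x8a
3: · MOVGT
4: ✓ CMP  NZCV=0000
5: ✓ MOVGT  r0←0xf3
6: · SUBCS
7: ✓ MOVPL  r1←0x2c

VAL = 0x8a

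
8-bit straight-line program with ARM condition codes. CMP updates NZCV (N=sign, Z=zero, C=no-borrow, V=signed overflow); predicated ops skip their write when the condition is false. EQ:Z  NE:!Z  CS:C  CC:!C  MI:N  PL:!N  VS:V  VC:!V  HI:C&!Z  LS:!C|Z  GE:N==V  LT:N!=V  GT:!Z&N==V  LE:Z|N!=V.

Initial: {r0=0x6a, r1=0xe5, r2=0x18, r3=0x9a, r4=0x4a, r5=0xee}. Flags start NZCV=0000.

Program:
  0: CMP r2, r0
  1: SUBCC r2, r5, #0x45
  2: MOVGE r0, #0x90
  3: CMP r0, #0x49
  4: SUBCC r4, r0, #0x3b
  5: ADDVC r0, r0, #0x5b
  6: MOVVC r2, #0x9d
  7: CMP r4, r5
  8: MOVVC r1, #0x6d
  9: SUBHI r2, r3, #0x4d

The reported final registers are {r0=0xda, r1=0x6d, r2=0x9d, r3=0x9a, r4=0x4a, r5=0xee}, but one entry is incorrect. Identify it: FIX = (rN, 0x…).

FIX = (r0, 0xc5)

0: ✓ CMP  NZCV=1000
1: ✓ SUBCC  r2←0xa9
2: · MOVGE
3: ✓ CMP  NZCV=0010
4: · SUBCC
5: ✓ ADDVC  r0←0xc5
6: ✓ MOVVC  r2←0x9d
7: ✓ CMP  NZCV=0000
8: ✓ MOVVC  r1←0x6d
9: · SUBHI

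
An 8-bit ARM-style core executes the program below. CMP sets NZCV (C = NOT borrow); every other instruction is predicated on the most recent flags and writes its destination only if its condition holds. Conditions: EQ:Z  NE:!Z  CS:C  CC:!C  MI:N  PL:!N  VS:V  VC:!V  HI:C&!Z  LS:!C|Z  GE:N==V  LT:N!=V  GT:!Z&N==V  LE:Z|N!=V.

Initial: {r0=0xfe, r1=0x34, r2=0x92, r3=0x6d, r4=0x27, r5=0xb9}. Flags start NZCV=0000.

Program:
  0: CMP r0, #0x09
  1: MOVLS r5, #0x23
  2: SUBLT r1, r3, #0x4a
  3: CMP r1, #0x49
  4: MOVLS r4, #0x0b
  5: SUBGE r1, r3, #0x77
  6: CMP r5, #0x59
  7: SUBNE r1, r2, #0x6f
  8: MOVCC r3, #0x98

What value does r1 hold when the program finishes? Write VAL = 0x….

VAL = 0x23

[0] flags=1010 → (cmp)
[1] flags=1010 LS?F → skip
[2] flags=1010 LT?T → r1=0x23
[3] flags=1000 → (cmp)
[4] flags=1000 LS?T → r4=0x0b
[5] flags=1000 GE?F → skip
[6] flags=0011 → (cmp)
[7] flags=0011 NE?T → r1=0x23
[8] flags=0011 CC?F → skip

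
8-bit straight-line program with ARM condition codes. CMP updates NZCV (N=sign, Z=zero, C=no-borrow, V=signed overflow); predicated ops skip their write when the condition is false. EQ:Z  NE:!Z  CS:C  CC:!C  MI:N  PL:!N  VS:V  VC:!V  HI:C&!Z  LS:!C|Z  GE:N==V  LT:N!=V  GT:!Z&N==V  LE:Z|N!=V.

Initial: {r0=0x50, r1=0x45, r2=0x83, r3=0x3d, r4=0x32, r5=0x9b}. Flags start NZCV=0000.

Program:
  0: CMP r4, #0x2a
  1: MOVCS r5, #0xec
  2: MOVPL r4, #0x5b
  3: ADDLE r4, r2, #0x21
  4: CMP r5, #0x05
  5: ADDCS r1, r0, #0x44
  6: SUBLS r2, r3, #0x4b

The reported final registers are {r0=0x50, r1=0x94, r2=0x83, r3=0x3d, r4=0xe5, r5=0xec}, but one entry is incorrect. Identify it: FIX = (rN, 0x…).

[0] flags=0010 → (cmp)
[1] flags=0010 CS?T → r5=0xec
[2] flags=0010 PL?T → r4=0x5b
[3] flags=0010 LE?F → skip
[4] flags=1010 → (cmp)
[5] flags=1010 CS?T → r1=0x94
[6] flags=1010 LS?F → skip

FIX = (r4, 0x5b)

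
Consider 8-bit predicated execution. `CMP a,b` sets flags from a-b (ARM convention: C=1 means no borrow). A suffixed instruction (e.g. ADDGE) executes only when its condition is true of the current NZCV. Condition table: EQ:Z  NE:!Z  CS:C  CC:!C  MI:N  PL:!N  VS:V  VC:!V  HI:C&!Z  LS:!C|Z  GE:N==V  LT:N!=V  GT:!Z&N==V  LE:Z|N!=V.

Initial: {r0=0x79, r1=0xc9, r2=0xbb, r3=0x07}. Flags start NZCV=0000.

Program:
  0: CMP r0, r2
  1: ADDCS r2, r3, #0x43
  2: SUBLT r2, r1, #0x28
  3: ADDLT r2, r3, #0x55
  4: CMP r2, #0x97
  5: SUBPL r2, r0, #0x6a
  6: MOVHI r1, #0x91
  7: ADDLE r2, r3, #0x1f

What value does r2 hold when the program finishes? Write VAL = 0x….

VAL = 0x0f

0: ✓ CMP  NZCV=1001
1: · ADDCS
2: · SUBLT
3: · ADDLT
4: ✓ CMP  NZCV=0010
5: ✓ SUBPL  r2←0x0f
6: ✓ MOVHI  r1←0x91
7: · ADDLE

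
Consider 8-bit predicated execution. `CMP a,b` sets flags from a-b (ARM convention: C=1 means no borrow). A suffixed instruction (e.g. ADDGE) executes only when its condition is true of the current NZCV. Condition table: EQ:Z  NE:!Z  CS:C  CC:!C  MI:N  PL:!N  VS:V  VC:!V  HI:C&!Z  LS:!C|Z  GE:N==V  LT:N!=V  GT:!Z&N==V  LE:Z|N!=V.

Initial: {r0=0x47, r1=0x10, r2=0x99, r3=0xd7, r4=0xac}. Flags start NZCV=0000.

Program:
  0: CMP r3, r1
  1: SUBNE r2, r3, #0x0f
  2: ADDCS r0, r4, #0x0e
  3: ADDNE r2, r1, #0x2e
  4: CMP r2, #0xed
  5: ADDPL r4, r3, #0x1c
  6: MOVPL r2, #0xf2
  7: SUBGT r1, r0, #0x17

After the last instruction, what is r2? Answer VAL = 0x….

VAL = 0xf2

0: ✓ CMP  NZCV=1010
1: ✓ SUBNE  r2←0xc8
2: ✓ ADDCS  r0←0xba
3: ✓ ADDNE  r2←0x3e
4: ✓ CMP  NZCV=0000
5: ✓ ADDPL  r4←0xf3
6: ✓ MOVPL  r2←0xf2
7: ✓ SUBGT  r1←0xa3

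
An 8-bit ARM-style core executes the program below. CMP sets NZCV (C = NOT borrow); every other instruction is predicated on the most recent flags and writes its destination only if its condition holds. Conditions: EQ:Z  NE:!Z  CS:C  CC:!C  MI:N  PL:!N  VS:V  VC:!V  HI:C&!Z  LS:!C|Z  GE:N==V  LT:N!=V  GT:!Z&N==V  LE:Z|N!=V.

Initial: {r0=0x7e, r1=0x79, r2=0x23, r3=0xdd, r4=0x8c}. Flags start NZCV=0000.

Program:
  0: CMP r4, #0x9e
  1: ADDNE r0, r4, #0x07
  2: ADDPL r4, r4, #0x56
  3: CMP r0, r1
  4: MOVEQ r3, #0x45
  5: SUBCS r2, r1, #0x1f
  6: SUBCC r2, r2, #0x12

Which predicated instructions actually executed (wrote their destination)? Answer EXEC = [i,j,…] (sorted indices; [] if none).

EXEC = [1,5]

0: ✓ CMP  NZCV=1000
1: ✓ ADDNE  r0←0x93
2: · ADDPL
3: ✓ CMP  NZCV=0011
4: · MOVEQ
5: ✓ SUBCS  r2←0x5a
6: · SUBCC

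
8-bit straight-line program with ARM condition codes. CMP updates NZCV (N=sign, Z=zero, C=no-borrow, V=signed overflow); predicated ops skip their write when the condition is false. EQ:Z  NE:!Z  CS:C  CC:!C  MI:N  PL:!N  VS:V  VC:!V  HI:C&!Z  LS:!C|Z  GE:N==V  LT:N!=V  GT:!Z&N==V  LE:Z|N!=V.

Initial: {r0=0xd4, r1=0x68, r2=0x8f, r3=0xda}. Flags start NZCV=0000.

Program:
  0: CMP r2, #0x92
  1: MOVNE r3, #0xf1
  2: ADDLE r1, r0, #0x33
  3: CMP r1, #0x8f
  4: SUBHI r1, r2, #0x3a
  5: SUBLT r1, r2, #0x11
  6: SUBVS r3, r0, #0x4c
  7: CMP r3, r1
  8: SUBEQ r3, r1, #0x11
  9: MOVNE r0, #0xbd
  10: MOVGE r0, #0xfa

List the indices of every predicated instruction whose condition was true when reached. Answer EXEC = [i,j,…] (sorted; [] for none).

[0] flags=1000 → (cmp)
[1] flags=1000 NE?T → r3=0xf1
[2] flags=1000 LE?T → r1=0x07
[3] flags=0000 → (cmp)
[4] flags=0000 HI?F → skip
[5] flags=0000 LT?F → skip
[6] flags=0000 VS?F → skip
[7] flags=1010 → (cmp)
[8] flags=1010 EQ?F → skip
[9] flags=1010 NE?T → r0=0xbd
[10] flags=1010 GE?F → skip

EXEC = [1,2,9]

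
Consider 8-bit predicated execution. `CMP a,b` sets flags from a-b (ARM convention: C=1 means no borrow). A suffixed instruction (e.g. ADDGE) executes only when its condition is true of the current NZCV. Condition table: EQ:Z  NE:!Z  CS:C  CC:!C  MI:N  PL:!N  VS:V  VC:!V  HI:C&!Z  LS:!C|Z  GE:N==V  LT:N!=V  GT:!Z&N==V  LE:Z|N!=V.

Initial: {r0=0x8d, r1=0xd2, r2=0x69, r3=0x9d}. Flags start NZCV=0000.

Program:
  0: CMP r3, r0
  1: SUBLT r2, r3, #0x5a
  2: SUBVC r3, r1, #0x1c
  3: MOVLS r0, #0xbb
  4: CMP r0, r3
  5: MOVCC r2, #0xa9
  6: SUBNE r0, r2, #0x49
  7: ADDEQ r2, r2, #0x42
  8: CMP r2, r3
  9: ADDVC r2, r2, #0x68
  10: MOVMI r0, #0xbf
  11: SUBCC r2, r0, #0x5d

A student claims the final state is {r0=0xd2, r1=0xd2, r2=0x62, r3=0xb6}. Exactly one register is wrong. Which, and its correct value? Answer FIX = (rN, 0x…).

FIX = (r0, 0xbf)

[0] flags=0010 → (cmp)
[1] flags=0010 LT?F → skip
[2] flags=0010 VC?T → r3=0xb6
[3] flags=0010 LS?F → skip
[4] flags=1000 → (cmp)
[5] flags=1000 CC?T → r2=0xa9
[6] flags=1000 NE?T → r0=0x60
[7] flags=1000 EQ?F → skip
[8] flags=1000 → (cmp)
[9] flags=1000 VC?T → r2=0x11
[10] flags=1000 MI?T → r0=0xbf
[11] flags=1000 CC?T → r2=0x62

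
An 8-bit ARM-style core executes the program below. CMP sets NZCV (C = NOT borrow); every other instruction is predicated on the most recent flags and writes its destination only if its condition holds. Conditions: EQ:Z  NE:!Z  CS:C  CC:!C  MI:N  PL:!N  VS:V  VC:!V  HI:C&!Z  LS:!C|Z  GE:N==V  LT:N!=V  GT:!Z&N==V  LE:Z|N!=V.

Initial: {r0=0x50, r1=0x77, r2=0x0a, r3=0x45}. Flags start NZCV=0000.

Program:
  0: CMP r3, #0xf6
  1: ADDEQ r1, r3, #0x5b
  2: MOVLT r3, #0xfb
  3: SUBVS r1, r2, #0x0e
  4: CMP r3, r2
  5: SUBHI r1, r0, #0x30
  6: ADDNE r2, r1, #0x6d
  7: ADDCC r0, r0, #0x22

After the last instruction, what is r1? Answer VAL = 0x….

0: ✓ CMP  NZCV=0000
1: · ADDEQ
2: · MOVLT
3: · SUBVS
4: ✓ CMP  NZCV=0010
5: ✓ SUBHI  r1←0x20
6: ✓ ADDNE  r2←0x8d
7: · ADDCC

VAL = 0x20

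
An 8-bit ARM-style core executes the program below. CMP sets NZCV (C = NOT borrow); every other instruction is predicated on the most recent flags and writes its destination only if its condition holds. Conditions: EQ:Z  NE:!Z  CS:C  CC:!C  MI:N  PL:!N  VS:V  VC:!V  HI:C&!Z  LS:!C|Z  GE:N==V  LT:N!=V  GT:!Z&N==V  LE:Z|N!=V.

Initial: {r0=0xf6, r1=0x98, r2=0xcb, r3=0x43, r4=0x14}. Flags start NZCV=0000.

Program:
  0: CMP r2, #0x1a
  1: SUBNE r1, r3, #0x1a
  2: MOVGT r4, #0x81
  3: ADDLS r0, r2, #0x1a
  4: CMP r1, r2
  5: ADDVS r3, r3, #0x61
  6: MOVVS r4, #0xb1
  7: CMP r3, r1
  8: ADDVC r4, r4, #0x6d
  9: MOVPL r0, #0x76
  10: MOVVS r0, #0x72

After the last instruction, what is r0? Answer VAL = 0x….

[0] flags=1010 → (cmp)
[1] flags=1010 NE?T → r1=0x29
[2] flags=1010 GT?F → skip
[3] flags=1010 LS?F → skip
[4] flags=0000 → (cmp)
[5] flags=0000 VS?F → skip
[6] flags=0000 VS?F → skip
[7] flags=0010 → (cmp)
[8] flags=0010 VC?T → r4=0x81
[9] flags=0010 PL?T → r0=0x76
[10] flags=0010 VS?F → skip

VAL = 0x76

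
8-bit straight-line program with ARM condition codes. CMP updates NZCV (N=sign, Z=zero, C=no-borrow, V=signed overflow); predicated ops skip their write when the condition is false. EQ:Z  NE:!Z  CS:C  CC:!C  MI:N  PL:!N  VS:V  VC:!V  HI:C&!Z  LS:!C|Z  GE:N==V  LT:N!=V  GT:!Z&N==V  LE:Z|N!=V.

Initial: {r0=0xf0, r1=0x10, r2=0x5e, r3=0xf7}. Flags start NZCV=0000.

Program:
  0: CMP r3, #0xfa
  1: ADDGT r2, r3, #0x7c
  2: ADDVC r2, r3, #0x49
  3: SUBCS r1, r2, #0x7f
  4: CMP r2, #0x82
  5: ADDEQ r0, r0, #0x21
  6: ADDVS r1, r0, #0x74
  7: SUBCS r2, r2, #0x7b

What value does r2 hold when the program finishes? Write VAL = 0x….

VAL = 0x40

0: ✓ CMP  NZCV=1000
1: · ADDGT
2: ✓ ADDVC  r2←0x40
3: · SUBCS
4: ✓ CMP  NZCV=1001
5: · ADDEQ
6: ✓ ADDVS  r1←0x64
7: · SUBCS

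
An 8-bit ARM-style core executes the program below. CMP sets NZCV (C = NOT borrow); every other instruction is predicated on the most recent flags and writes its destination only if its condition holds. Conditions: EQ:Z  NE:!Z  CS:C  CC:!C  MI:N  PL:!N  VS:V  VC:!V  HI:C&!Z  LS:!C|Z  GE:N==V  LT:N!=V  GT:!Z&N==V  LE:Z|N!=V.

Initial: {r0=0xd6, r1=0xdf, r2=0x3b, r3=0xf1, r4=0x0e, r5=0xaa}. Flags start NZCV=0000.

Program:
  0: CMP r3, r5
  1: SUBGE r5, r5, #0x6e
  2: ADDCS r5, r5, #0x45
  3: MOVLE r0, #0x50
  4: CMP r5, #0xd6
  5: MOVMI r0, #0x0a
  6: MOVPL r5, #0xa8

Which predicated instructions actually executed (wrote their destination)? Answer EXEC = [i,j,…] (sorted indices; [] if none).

0: ✓ CMP  NZCV=0010
1: ✓ SUBGE  r5←0x3c
2: ✓ ADDCS  r5←0x81
3: · MOVLE
4: ✓ CMP  NZCV=1000
5: ✓ MOVMI  r0←0x0a
6: · MOVPL

EXEC = [1,2,5]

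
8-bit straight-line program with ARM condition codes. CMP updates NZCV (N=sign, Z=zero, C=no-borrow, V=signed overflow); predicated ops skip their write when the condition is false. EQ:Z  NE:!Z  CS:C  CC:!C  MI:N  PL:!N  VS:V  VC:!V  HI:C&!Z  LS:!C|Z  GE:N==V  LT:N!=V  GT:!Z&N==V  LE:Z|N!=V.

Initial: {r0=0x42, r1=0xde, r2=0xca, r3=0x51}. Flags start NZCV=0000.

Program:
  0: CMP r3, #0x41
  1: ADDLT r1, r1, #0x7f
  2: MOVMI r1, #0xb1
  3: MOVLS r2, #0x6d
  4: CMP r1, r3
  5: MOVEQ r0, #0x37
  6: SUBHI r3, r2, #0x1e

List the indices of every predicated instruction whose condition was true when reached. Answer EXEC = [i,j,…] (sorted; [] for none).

0: ✓ CMP  NZCV=0010
1: · ADDLT
2: · MOVMI
3: · MOVLS
4: ✓ CMP  NZCV=1010
5: · MOVEQ
6: ✓ SUBHI  r3←0xac

EXEC = [6]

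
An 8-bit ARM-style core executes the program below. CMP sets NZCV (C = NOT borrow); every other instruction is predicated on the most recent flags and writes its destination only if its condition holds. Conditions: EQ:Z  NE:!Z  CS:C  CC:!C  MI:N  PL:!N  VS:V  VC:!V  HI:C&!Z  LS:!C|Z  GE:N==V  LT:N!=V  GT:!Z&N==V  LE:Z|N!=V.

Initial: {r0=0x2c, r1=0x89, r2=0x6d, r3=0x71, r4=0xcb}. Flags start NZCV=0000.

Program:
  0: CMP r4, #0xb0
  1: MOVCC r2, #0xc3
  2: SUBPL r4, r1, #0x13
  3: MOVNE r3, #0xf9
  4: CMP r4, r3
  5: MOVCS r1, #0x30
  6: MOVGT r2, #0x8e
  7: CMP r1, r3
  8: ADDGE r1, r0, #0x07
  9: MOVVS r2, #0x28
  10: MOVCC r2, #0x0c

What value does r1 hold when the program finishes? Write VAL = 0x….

0: ✓ CMP  NZCV=0010
1: · MOVCC
2: ✓ SUBPL  r4←0x76
3: ✓ MOVNE  r3←0xf9
4: ✓ CMP  NZCV=0000
5: · MOVCS
6: ✓ MOVGT  r2←0x8e
7: ✓ CMP  NZCV=1000
8: · ADDGE
9: · MOVVS
10: ✓ MOVCC  r2←0x0c

VAL = 0x89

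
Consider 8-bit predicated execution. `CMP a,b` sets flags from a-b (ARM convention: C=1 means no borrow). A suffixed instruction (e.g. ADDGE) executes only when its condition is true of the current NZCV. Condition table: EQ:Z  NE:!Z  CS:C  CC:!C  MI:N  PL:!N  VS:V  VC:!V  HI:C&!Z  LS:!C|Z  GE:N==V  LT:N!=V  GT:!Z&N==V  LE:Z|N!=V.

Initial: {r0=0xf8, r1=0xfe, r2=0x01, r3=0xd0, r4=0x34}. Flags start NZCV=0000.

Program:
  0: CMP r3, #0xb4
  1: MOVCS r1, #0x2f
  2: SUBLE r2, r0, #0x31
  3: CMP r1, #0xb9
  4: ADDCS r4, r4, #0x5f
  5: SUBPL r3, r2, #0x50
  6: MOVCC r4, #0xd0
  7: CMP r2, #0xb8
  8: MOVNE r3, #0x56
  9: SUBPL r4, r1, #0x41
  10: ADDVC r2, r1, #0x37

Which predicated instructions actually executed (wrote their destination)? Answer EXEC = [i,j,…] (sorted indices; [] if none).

0: ✓ CMP  NZCV=0010
1: ✓ MOVCS  r1←0x2f
2: · SUBLE
3: ✓ CMP  NZCV=0000
4: · ADDCS
5: ✓ SUBPL  r3←0xb1
6: ✓ MOVCC  r4←0xd0
7: ✓ CMP  NZCV=0000
8: ✓ MOVNE  r3←0x56
9: ✓ SUBPL  r4←0xee
10: ✓ ADDVC  r2←0x66

EXEC = [1,5,6,8,9,10]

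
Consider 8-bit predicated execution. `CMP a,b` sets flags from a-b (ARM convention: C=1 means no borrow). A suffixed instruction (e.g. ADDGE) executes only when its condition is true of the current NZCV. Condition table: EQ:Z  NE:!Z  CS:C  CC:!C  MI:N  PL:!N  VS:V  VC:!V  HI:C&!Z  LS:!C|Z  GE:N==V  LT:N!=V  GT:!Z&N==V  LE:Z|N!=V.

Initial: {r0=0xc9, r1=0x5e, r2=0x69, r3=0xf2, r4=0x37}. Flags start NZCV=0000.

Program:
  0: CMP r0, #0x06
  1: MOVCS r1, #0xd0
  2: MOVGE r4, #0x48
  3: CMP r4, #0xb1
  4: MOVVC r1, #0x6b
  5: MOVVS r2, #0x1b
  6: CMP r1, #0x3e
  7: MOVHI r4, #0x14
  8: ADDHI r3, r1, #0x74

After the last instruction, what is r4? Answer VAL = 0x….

0: ✓ CMP  NZCV=1010
1: ✓ MOVCS  r1←0xd0
2: · MOVGE
3: ✓ CMP  NZCV=1001
4: · MOVVC
5: ✓ MOVVS  r2←0x1b
6: ✓ CMP  NZCV=1010
7: ✓ MOVHI  r4←0x14
8: ✓ ADDHI  r3←0x44

VAL = 0x14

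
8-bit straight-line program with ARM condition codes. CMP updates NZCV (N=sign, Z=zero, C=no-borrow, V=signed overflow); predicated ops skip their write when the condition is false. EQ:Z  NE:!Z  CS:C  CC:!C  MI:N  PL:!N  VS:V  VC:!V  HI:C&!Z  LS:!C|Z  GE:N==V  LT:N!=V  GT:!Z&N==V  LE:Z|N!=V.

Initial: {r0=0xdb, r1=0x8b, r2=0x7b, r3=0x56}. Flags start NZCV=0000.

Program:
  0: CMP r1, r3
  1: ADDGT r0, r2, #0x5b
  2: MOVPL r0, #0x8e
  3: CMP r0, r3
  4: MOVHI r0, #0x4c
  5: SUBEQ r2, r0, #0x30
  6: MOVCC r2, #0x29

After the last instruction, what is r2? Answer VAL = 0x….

[0] flags=0011 → (cmp)
[1] flags=0011 GT?F → skip
[2] flags=0011 PL?T → r0=0x8e
[3] flags=0011 → (cmp)
[4] flags=0011 HI?T → r0=0x4c
[5] flags=0011 EQ?F → skip
[6] flags=0011 CC?F → skip

VAL = 0x7b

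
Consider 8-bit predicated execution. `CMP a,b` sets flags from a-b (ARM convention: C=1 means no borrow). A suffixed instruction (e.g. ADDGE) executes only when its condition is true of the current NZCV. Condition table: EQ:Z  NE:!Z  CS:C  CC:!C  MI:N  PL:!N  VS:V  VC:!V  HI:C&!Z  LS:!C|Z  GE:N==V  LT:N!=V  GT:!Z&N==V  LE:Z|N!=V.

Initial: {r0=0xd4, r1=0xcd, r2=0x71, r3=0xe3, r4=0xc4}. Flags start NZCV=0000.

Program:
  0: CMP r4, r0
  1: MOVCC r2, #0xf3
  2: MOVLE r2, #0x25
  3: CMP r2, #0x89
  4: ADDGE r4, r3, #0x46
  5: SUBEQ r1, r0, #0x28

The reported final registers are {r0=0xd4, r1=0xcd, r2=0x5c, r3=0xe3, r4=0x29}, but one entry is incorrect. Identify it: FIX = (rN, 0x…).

FIX = (r2, 0x25)

[0] flags=1000 → (cmp)
[1] flags=1000 CC?T → r2=0xf3
[2] flags=1000 LE?T → r2=0x25
[3] flags=1001 → (cmp)
[4] flags=1001 GE?T → r4=0x29
[5] flags=1001 EQ?F → skip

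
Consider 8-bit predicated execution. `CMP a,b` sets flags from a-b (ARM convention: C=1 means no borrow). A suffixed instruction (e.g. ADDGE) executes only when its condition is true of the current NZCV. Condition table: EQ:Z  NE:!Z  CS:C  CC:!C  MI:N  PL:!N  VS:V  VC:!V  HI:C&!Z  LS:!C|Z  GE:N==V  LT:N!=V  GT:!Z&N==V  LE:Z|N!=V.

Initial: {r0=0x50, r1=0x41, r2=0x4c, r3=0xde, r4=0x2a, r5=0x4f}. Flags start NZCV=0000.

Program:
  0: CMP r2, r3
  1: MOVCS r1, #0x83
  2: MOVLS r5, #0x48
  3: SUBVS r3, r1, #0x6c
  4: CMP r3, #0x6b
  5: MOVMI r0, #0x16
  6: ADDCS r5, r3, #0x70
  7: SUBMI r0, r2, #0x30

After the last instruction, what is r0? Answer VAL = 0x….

VAL = 0x50

[0] flags=0000 → (cmp)
[1] flags=0000 CS?F → skip
[2] flags=0000 LS?T → r5=0x48
[3] flags=0000 VS?F → skip
[4] flags=0011 → (cmp)
[5] flags=0011 MI?F → skip
[6] flags=0011 CS?T → r5=0x4e
[7] flags=0011 MI?F → skip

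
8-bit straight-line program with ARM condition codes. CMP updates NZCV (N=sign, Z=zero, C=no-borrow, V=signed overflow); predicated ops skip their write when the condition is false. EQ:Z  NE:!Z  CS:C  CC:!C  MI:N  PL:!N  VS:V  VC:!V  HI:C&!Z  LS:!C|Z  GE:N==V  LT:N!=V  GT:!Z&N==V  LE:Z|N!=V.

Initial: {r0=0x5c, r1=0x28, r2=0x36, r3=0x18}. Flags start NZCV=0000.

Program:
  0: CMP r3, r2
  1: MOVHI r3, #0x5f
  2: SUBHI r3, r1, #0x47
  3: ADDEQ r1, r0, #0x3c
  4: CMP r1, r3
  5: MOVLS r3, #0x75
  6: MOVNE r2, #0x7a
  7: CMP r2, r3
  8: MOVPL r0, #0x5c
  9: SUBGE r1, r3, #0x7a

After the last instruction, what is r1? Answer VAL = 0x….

[0] flags=1000 → (cmp)
[1] flags=1000 HI?F → skip
[2] flags=1000 HI?F → skip
[3] flags=1000 EQ?F → skip
[4] flags=0010 → (cmp)
[5] flags=0010 LS?F → skip
[6] flags=0010 NE?T → r2=0x7a
[7] flags=0010 → (cmp)
[8] flags=0010 PL?T → r0=0x5c
[9] flags=0010 GE?T → r1=0x9e

VAL = 0x9e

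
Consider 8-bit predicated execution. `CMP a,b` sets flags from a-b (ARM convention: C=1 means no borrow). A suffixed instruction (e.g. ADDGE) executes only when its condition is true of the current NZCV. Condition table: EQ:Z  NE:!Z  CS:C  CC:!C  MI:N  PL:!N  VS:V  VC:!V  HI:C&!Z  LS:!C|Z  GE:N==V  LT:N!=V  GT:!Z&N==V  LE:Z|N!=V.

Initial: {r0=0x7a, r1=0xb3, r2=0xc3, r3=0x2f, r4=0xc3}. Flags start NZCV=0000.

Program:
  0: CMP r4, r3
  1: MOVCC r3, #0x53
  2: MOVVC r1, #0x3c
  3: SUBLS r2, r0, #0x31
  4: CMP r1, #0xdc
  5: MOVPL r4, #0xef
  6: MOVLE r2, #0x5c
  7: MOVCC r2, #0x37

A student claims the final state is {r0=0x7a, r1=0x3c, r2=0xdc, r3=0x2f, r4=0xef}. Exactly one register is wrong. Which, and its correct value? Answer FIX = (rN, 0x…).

FIX = (r2, 0x37)

[0] flags=1010 → (cmp)
[1] flags=1010 CC?F → skip
[2] flags=1010 VC?T → r1=0x3c
[3] flags=1010 LS?F → skip
[4] flags=0000 → (cmp)
[5] flags=0000 PL?T → r4=0xef
[6] flags=0000 LE?F → skip
[7] flags=0000 CC?T → r2=0x37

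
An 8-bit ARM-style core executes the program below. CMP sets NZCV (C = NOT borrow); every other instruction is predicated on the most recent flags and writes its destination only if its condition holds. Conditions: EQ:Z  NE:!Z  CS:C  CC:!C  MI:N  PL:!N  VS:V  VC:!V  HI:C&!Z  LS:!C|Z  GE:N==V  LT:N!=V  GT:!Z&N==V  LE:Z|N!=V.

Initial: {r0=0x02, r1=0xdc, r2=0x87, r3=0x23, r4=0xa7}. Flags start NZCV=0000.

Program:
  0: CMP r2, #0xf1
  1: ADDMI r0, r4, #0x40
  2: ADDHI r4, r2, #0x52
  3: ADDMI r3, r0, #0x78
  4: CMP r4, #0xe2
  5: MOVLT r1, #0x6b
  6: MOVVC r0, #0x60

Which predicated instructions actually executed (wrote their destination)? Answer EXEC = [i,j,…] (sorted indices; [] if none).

EXEC = [1,3,5,6]

0: ✓ CMP  NZCV=1000
1: ✓ ADDMI  r0←0xe7
2: · ADDHI
3: ✓ ADDMI  r3←0x5f
4: ✓ CMP  NZCV=1000
5: ✓ MOVLT  r1←0x6b
6: ✓ MOVVC  r0←0x60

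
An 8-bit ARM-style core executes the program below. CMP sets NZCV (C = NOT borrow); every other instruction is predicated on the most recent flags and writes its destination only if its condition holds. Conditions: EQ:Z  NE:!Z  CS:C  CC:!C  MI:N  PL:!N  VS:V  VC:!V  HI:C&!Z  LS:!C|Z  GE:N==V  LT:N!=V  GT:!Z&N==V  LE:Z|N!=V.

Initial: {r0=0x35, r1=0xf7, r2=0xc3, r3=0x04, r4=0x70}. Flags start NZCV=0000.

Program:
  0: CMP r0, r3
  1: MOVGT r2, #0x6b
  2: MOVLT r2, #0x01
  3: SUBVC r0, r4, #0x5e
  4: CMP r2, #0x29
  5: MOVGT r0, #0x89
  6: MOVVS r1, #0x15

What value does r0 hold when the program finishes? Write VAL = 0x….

VAL = 0x89

[0] flags=0010 → (cmp)
[1] flags=0010 GT?T → r2=0x6b
[2] flags=0010 LT?F → skip
[3] flags=0010 VC?T → r0=0x12
[4] flags=0010 → (cmp)
[5] flags=0010 GT?T → r0=0x89
[6] flags=0010 VS?F → skip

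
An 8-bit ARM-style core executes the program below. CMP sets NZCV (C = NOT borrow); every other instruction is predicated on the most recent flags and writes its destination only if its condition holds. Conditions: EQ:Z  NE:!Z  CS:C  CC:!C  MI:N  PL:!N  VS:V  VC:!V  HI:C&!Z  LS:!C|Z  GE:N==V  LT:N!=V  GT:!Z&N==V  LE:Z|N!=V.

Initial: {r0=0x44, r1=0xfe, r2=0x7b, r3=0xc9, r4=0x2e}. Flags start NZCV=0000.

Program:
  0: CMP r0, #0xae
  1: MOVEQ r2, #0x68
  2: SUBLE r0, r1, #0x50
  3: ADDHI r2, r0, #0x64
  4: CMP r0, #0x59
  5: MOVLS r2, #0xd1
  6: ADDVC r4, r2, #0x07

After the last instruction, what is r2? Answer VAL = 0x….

0: ✓ CMP  NZCV=1001
1: · MOVEQ
2: · SUBLE
3: · ADDHI
4: ✓ CMP  NZCV=1000
5: ✓ MOVLS  r2←0xd1
6: ✓ ADDVC  r4←0xd8

VAL = 0xd1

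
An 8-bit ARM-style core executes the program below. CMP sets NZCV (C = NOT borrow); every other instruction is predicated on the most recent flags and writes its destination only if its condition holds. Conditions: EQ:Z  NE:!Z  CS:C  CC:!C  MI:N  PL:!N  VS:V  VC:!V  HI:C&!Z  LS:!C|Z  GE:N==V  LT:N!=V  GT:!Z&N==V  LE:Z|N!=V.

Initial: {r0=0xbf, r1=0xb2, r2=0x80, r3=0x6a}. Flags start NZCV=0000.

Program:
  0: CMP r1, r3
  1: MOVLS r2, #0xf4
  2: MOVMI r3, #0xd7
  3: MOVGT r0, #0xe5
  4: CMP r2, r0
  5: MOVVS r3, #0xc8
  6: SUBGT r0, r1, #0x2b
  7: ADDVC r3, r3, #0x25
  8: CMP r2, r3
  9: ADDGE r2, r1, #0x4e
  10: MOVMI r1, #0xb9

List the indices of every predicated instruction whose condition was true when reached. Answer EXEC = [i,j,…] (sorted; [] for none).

0: ✓ CMP  NZCV=0011
1: · MOVLS
2: · MOVMI
3: · MOVGT
4: ✓ CMP  NZCV=1000
5: · MOVVS
6: · SUBGT
7: ✓ ADDVC  r3←0x8f
8: ✓ CMP  NZCV=1000
9: · ADDGE
10: ✓ MOVMI  r1←0xb9

EXEC = [7,10]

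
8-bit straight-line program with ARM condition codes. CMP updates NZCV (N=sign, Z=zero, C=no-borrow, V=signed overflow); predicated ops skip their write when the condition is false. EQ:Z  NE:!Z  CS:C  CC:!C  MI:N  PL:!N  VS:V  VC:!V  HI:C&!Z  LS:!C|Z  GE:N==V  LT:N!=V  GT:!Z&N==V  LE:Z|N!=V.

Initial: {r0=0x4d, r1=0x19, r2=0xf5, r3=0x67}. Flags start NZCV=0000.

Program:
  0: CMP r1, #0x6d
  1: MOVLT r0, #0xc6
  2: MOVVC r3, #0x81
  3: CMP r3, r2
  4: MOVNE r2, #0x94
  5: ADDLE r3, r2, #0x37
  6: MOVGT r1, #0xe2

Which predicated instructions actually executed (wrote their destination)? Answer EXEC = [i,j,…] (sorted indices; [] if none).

EXEC = [1,2,4,5]

0: ✓ CMP  NZCV=1000
1: ✓ MOVLT  r0←0xc6
2: ✓ MOVVC  r3←0x81
3: ✓ CMP  NZCV=1000
4: ✓ MOVNE  r2←0x94
5: ✓ ADDLE  r3←0xcb
6: · MOVGT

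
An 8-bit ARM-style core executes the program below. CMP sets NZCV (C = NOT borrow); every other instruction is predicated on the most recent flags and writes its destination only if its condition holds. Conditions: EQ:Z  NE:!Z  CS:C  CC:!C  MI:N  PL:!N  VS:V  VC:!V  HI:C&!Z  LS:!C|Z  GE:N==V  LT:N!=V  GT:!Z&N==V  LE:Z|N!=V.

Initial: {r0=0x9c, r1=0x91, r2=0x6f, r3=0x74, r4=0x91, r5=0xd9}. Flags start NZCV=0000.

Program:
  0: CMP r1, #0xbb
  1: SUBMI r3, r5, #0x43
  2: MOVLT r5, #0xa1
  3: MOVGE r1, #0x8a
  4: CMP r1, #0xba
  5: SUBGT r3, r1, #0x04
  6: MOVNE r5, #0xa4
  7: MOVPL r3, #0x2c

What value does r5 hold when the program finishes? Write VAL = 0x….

VAL = 0xa4

0: ✓ CMP  NZCV=1000
1: ✓ SUBMI  r3←0x96
2: ✓ MOVLT  r5←0xa1
3: · MOVGE
4: ✓ CMP  NZCV=1000
5: · SUBGT
6: ✓ MOVNE  r5←0xa4
7: · MOVPL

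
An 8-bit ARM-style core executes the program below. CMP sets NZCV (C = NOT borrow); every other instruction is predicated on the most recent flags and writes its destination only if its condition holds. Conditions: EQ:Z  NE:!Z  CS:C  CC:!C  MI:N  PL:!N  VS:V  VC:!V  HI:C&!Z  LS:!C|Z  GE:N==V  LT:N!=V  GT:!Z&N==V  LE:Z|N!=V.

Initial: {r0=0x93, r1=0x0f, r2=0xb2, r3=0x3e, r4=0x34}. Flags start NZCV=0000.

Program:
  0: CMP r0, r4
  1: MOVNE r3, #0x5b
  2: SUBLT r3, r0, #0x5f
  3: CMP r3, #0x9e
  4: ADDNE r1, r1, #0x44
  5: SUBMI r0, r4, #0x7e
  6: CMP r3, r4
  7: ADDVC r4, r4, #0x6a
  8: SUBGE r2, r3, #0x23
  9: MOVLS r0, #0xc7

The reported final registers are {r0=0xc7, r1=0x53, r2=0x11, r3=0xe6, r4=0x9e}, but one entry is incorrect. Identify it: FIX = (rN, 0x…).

FIX = (r3, 0x34)

[0] flags=0011 → (cmp)
[1] flags=0011 NE?T → r3=0x5b
[2] flags=0011 LT?T → r3=0x34
[3] flags=1001 → (cmp)
[4] flags=1001 NE?T → r1=0x53
[5] flags=1001 MI?T → r0=0xb6
[6] flags=0110 → (cmp)
[7] flags=0110 VC?T → r4=0x9e
[8] flags=0110 GE?T → r2=0x11
[9] flags=0110 LS?T → r0=0xc7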